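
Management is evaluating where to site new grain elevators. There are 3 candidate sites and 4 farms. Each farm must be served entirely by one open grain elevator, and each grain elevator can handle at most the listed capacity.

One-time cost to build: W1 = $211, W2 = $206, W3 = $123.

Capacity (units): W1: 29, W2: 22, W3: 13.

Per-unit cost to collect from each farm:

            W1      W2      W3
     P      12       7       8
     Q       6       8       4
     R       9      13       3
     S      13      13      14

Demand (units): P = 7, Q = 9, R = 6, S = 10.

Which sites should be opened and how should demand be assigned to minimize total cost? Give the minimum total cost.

Minimum total cost: 592

Open {W1, W3}: P→W3 8·7=56, Q→W1 6·9=54, R→W3 3·6=18, S→W1 13·10=130.
Loads: W1 carries 19/29, W3 carries 13/13. Service 258; fixed 334; total 592.
Next best feasible plan costs 605.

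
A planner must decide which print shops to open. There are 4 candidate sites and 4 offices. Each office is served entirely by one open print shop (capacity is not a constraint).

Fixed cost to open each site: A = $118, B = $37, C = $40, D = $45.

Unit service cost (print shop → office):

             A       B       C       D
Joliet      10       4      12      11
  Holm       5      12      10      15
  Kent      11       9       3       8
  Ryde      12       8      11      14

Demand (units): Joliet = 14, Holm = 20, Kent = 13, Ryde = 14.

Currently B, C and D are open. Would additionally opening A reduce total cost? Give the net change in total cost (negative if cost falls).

No — net change +18 (cost rises by 18).

Current service cost with {B, C, D}: 407.
Adding A: each office re-picks its cheapest; new service cost 307, saving 100.
Extra fixed cost: 118. Net change = 118 − 100 = 18.
(Totals: 529 → 547.)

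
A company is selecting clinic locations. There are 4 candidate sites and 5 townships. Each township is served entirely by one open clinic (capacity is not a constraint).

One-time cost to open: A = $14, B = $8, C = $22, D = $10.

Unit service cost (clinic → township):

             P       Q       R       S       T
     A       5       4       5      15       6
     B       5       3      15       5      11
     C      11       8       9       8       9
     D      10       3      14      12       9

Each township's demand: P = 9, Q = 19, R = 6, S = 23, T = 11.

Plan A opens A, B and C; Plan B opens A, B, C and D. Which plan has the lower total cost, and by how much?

Plan A is cheaper by 10.

Plan A: {A, B, C}: P→A 5·9=45, Q→B 3·19=57, R→A 5·6=30, S→B 5·23=115, T→A 6·11=66. Service 313; fixed 44; total 357.
Plan B: {A, B, C, D}: P→A 5·9=45, Q→B 3·19=57, R→A 5·6=30, S→B 5·23=115, T→A 6·11=66. Service 313; fixed 54; total 367.
Difference: |357 − 367| = 10.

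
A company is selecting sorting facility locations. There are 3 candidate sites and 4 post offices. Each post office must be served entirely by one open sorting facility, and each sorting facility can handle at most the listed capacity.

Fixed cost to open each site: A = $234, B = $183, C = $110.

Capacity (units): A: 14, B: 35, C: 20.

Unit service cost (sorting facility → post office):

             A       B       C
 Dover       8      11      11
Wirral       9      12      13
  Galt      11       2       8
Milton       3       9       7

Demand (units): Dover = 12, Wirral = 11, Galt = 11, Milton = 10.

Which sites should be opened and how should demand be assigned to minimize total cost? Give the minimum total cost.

Minimum total cost: 649

Open {B, C}: Dover→B 11·12=132, Wirral→B 12·11=132, Galt→B 2·11=22, Milton→C 7·10=70.
Loads: B carries 34/35, C carries 10/20. Service 356; fixed 293; total 649.
Next best feasible plan costs 669.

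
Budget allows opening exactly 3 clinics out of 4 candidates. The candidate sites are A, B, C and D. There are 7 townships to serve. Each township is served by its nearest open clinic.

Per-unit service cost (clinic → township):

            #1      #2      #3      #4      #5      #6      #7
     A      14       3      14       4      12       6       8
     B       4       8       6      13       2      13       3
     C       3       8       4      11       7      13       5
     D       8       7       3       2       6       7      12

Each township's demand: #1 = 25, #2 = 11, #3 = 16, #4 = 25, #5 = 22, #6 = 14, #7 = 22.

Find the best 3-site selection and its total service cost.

Choose A, B and D; total service cost 425.

With exactly 3 open, each township uses its cheapest among the chosen.
{A, B, D}: #1→B 4·25=100, #2→A 3·11=33, #3→D 3·16=48, #4→D 2·25=50, #5→B 2·22=44, #6→A 6·14=84, #7→B 3·22=66. Service cost 425.
{B, C, D}: service cost 458
{A, B, C}: service cost 466
Among all 4 size-3 choices, {A, B, D} is lowest.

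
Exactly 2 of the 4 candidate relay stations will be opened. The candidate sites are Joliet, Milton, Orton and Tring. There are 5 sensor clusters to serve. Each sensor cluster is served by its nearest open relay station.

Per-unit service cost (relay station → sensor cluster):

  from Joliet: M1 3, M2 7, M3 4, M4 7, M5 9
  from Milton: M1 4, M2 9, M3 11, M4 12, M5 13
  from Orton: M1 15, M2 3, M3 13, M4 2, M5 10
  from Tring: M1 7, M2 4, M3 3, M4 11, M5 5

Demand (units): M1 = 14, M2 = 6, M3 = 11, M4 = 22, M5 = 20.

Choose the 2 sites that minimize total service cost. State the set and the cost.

With exactly 2 open, each sensor cluster uses its cheapest among the chosen.
{Orton, Tring}: M1→Tring 7·14=98, M2→Orton 3·6=18, M3→Tring 3·11=33, M4→Orton 2·22=44, M5→Tring 5·20=100. Service cost 293.
{Joliet, Orton}: service cost 328
{Joliet, Tring}: service cost 353
Among all 6 size-2 choices, {Orton, Tring} is lowest.

Choose Orton and Tring; total service cost 293.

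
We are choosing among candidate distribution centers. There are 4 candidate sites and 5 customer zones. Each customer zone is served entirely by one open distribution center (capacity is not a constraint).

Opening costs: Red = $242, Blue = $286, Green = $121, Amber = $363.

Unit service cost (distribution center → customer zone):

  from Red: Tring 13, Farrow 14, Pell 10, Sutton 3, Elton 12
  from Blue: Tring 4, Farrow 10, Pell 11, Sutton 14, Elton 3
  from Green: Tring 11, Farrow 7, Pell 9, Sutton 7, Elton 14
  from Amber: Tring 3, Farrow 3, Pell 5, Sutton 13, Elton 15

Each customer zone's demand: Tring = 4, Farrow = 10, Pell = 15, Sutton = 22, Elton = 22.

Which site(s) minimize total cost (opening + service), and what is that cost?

Open Green only; minimum total cost 832.

For any fixed open set, each customer zone goes to its cheapest open site; total = fixed + service.
{Green}: Tring→Green 11·4=44, Farrow→Green 7·10=70, Pell→Green 9·15=135, Sutton→Green 7·22=154, Elton→Green 14·22=308. Service 711; fixed 121; total 832.
{Blue, Green}: Tring→Blue 4·4=16, Farrow→Green 7·10=70, Pell→Green 9·15=135, Sutton→Green 7·22=154, Elton→Blue 3·22=66. Service 441; fixed 407; total 848.
{Red}: Tring→Red 13·4=52, Farrow→Red 14·10=140, Pell→Red 10·15=150, Sutton→Red 3·22=66, Elton→Red 12·22=264. Service 672; fixed 242; total 914.
{Red, Blue, Green, Amber}: service 249 + fixed 1012 = 1261
No other subset beats 832.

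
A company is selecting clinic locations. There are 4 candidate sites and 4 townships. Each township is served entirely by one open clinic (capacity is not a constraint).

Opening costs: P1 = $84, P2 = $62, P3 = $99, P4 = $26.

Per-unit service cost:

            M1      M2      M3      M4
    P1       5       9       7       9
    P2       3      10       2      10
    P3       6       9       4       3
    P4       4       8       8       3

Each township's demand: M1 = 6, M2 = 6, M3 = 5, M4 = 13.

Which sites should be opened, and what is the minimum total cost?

For any fixed open set, each township goes to its cheapest open site; total = fixed + service.
{P4}: M1→P4 4·6=24, M2→P4 8·6=48, M3→P4 8·5=40, M4→P4 3·13=39. Service 151; fixed 26; total 177.
{P2, P4}: service 115 + fixed 88 = 203
{P3}: service 149 + fixed 99 = 248
{P1, P2, P3, P4}: M1→P2 3·6=18, M2→P4 8·6=48, M3→P2 2·5=10, M4→P3 3·13=39. Service 115; fixed 271; total 386.
(All 15 nonempty subsets were checked; P4 only is lowest.)

Open P4 only; minimum total cost 177.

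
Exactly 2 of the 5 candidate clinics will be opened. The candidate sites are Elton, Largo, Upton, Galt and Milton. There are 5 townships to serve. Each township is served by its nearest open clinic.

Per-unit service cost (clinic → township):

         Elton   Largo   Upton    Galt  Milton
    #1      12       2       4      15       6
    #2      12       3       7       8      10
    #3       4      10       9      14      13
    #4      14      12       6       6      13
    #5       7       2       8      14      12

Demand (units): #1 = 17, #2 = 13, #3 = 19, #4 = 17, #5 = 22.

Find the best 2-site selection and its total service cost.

With exactly 2 open, each township uses its cheapest among the chosen.
{Largo, Upton}: #1→Largo 2·17=34, #2→Largo 3·13=39, #3→Upton 9·19=171, #4→Upton 6·17=102, #5→Largo 2·22=44. Service cost 390.
{Elton, Largo}: service cost 397
{Largo, Galt}: service cost 409
Among all 10 size-2 choices, {Largo, Upton} is lowest.

Choose Largo and Upton; total service cost 390.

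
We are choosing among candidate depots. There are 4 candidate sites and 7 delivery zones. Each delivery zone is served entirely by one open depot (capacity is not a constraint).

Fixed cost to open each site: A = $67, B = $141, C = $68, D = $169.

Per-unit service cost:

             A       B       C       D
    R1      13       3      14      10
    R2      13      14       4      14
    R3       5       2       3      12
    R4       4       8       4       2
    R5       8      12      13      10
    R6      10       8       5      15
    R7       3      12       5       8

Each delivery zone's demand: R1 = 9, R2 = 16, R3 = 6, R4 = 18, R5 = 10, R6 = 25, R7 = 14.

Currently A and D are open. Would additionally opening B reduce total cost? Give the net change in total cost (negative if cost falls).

Current service cost with {A, D}: 736.
Adding B: each delivery zone re-picks its cheapest; new service cost 605, saving 131.
Extra fixed cost: 141. Net change = 141 − 131 = 10.
(Totals: 972 → 982.)

No — net change +10 (cost rises by 10).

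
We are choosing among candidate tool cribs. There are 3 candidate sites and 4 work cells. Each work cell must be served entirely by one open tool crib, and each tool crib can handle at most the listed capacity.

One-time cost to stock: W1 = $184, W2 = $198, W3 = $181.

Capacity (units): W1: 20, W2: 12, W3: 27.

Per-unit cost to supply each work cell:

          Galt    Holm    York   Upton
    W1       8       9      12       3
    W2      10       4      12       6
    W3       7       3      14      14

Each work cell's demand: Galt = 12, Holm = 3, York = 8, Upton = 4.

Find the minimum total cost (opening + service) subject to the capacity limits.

Open {W3}: Galt→W3 7·12=84, Holm→W3 3·3=9, York→W3 14·8=112, Upton→W3 14·4=56.
Loads: W3 carries 27/27. Service 261; fixed 181; total 442.
Next best feasible plan costs 566.

Minimum total cost: 442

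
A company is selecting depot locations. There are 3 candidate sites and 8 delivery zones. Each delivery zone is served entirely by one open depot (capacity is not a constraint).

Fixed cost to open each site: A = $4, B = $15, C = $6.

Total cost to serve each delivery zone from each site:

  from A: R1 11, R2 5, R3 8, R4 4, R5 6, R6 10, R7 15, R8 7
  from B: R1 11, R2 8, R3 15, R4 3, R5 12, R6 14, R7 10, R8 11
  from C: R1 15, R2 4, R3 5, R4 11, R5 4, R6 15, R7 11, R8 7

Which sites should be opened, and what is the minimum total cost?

Open A and C; minimum total cost 66.

For any fixed open set, each delivery zone goes to its cheapest open site; total = fixed + service.
{A, C}: R1→A 11, R2→C 4, R3→C 5, R4→A 4, R5→C 4, R6→A 10, R7→C 11, R8→A 7. Service 56; fixed 10; total 66.
{A}: R1→A 11, R2→A 5, R3→A 8, R4→A 4, R5→A 6, R6→A 10, R7→A 15, R8→A 7. Service 66; fixed 4; total 70.
{C}: service 72 + fixed 6 = 78
{A, B, C}: service 54 + fixed 25 = 79
No other subset beats 66.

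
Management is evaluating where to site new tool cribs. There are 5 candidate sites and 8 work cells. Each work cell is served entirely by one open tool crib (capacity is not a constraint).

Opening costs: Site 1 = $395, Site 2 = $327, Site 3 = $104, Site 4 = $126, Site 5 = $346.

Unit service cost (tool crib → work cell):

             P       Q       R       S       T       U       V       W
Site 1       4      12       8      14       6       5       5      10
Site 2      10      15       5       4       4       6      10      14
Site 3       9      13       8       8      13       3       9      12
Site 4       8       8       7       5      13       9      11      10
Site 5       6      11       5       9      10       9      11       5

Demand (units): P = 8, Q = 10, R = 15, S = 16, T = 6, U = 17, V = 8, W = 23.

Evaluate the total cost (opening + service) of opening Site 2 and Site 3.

Total cost: 1195

Each work cell is assigned to its cheapest site among the open ones.
{Site 2, Site 3}: P→Site 3 9·8=72, Q→Site 3 13·10=130, R→Site 2 5·15=75, S→Site 2 4·16=64, T→Site 2 4·6=24, U→Site 3 3·17=51, V→Site 3 9·8=72, W→Site 3 12·23=276. Service 764; fixed 431; total 1195.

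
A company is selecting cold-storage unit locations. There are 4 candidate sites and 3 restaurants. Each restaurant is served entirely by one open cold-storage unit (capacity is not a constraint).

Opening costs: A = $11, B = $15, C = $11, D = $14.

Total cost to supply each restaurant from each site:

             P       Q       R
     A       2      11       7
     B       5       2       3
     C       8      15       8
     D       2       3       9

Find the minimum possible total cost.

Minimum total cost: 25

For any fixed open set, each restaurant goes to its cheapest open site; total = fixed + service.
{B}: P→B 5, Q→B 2, R→B 3. Service 10; fixed 15; total 25.
{D}: service 14 + fixed 14 = 28
{A}: service 20 + fixed 11 = 31
{A, B, C, D}: service 7 + fixed 51 = 58
No other subset beats 25.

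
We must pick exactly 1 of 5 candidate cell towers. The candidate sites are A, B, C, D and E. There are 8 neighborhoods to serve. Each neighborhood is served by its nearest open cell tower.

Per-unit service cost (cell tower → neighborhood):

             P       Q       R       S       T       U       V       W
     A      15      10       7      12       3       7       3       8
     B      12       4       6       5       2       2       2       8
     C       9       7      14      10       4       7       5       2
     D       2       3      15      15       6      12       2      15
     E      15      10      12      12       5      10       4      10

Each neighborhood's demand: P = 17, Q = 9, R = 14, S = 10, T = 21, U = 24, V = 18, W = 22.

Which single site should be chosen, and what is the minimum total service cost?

With exactly 1 open, each neighborhood uses its cheapest among the chosen.
{B}: P→B 12·17=204, Q→B 4·9=36, R→B 6·14=84, S→B 5·10=50, T→B 2·21=42, U→B 2·24=48, V→B 2·18=36, W→B 8·22=176. Service cost 676.
{C}: service cost 898
{A}: service cost 1024
Among all 5 size-1 choices, {B} is lowest.

Choose B only; total service cost 676.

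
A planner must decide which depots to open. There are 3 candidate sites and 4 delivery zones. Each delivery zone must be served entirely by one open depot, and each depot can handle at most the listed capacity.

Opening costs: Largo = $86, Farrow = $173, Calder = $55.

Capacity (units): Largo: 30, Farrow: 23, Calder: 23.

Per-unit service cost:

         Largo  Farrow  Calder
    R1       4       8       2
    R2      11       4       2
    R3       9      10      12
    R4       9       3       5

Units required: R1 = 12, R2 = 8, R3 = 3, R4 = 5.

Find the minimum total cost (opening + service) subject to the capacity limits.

Open {Largo, Calder}: R1→Calder 2·12=24, R2→Calder 2·8=16, R3→Largo 9·3=27, R4→Largo 9·5=45.
Loads: Largo carries 8/30, Calder carries 20/23. Service 112; fixed 141; total 253.
Next best feasible plan costs 257.

Minimum total cost: 253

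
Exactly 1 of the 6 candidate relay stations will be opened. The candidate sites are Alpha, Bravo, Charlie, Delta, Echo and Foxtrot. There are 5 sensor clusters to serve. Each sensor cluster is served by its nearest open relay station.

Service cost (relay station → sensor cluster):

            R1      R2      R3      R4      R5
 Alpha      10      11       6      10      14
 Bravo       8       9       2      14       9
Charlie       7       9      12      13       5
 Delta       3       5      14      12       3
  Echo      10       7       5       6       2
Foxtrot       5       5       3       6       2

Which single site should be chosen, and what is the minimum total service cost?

Choose Foxtrot only; total service cost 21.

With exactly 1 open, each sensor cluster uses its cheapest among the chosen.
{Foxtrot}: R1→Foxtrot 5, R2→Foxtrot 5, R3→Foxtrot 3, R4→Foxtrot 6, R5→Foxtrot 2. Service cost 21.
{Echo}: service cost 30
{Delta}: service cost 37
Among all 6 size-1 choices, {Foxtrot} is lowest.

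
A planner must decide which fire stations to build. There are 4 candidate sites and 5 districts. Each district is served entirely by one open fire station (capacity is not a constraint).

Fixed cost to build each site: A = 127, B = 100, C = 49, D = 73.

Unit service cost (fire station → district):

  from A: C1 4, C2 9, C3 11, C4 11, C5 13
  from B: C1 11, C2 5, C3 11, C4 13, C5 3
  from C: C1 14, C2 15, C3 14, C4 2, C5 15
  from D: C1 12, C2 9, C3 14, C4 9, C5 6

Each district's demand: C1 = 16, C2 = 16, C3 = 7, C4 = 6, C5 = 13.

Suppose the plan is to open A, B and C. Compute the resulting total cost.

Total cost: 548

Each district is assigned to its cheapest site among the open ones.
{A, B, C}: C1→A 4·16=64, C2→B 5·16=80, C3→A 11·7=77, C4→C 2·6=12, C5→B 3·13=39. Service 272; fixed 276; total 548.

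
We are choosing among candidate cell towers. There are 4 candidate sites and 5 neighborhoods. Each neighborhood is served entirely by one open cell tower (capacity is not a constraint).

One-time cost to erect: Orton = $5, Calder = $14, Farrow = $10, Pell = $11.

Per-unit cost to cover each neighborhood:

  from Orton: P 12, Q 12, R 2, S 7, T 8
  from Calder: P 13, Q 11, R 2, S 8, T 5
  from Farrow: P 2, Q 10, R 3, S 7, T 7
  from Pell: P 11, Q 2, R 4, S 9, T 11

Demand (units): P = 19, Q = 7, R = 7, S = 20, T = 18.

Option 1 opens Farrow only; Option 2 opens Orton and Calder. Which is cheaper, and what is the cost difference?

Option 1: {Farrow}: P→Farrow 2·19=38, Q→Farrow 10·7=70, R→Farrow 3·7=21, S→Farrow 7·20=140, T→Farrow 7·18=126. Service 395; fixed 10; total 405.
Option 2: {Orton, Calder}: P→Orton 12·19=228, Q→Calder 11·7=77, R→Orton 2·7=14, S→Orton 7·20=140, T→Calder 5·18=90. Service 549; fixed 19; total 568.
Difference: |405 − 568| = 163.

Option 1 is cheaper by 163.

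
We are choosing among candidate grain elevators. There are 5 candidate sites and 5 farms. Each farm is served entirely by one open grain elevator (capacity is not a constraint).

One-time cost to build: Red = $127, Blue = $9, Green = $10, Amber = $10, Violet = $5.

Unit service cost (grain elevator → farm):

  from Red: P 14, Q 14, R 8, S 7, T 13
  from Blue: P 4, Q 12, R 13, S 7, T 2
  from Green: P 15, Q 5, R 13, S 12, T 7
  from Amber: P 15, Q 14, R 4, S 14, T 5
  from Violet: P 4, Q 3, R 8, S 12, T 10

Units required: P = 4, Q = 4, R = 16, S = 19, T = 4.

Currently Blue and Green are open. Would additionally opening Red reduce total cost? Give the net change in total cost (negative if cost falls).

Current service cost with {Blue, Green}: 385.
Adding Red: each farm re-picks its cheapest; new service cost 305, saving 80.
Extra fixed cost: 127. Net change = 127 − 80 = 47.
(Totals: 404 → 451.)

No — net change +47 (cost rises by 47).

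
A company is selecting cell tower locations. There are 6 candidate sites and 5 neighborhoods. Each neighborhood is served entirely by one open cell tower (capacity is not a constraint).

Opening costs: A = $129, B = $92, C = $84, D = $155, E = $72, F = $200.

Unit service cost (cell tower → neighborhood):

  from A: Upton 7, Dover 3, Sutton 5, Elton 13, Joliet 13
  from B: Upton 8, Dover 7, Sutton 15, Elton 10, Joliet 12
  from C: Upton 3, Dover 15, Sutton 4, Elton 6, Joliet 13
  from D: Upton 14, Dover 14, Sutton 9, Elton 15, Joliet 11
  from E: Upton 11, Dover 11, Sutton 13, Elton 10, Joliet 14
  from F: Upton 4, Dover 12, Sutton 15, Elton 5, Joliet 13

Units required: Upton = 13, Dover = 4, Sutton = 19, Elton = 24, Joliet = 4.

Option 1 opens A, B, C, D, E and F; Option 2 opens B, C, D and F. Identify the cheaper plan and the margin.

Option 2 is cheaper by 185.

Option 1: {A, B, C, D, E, F}: Upton→C 3·13=39, Dover→A 3·4=12, Sutton→C 4·19=76, Elton→F 5·24=120, Joliet→D 11·4=44. Service 291; fixed 732; total 1023.
Option 2: {B, C, D, F}: Upton→C 3·13=39, Dover→B 7·4=28, Sutton→C 4·19=76, Elton→F 5·24=120, Joliet→D 11·4=44. Service 307; fixed 531; total 838.
Difference: |1023 − 838| = 185.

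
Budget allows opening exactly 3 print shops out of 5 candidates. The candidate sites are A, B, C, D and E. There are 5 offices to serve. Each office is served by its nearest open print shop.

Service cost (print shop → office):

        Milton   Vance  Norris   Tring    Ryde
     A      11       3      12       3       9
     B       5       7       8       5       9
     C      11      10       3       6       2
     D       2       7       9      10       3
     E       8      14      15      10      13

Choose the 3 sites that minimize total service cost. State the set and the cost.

Choose A, C and D; total service cost 13.

With exactly 3 open, each office uses its cheapest among the chosen.
{A, C, D}: Milton→D 2, Vance→A 3, Norris→C 3, Tring→A 3, Ryde→C 2. Service cost 13.
{A, B, C}: service cost 16
{A, B, D}: service cost 19
Among all 10 size-3 choices, {A, C, D} is lowest.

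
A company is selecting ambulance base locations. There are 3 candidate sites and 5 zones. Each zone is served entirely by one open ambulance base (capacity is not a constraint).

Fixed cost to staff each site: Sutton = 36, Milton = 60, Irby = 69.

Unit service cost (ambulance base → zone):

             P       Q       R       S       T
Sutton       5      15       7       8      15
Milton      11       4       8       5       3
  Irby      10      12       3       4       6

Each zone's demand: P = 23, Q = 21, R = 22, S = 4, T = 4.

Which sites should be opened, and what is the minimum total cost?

For any fixed open set, each zone goes to its cheapest open site; total = fixed + service.
{Sutton, Milton, Irby}: P→Sutton 5·23=115, Q→Milton 4·21=84, R→Irby 3·22=66, S→Irby 4·4=16, T→Milton 3·4=12. Service 293; fixed 165; total 458.
{Sutton, Milton}: P→Sutton 5·23=115, Q→Milton 4·21=84, R→Sutton 7·22=154, S→Milton 5·4=20, T→Milton 3·4=12. Service 385; fixed 96; total 481.
{Milton, Irby}: service 408 + fixed 129 = 537
{Sutton}: service 676 + fixed 36 = 712
No other subset beats 458.

Open Sutton, Milton and Irby; minimum total cost 458.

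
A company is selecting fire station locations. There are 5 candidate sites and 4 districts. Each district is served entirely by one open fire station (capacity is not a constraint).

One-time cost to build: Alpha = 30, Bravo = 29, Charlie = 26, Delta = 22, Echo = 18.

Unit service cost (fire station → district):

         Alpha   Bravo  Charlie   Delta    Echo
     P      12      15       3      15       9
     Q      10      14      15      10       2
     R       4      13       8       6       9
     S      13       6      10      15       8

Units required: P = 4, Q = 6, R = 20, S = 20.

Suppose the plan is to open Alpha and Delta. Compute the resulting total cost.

Each district is assigned to its cheapest site among the open ones.
{Alpha, Delta}: P→Alpha 12·4=48, Q→Alpha 10·6=60, R→Alpha 4·20=80, S→Alpha 13·20=260. Service 448; fixed 52; total 500.

Total cost: 500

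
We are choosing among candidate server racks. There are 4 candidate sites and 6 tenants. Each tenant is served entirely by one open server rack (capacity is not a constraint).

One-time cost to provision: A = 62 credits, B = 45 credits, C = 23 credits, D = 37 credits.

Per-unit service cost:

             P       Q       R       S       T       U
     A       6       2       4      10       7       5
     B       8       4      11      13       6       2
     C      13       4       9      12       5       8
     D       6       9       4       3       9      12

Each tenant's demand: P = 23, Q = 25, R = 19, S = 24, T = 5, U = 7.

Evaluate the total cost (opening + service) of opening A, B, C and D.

Total cost: 542

Each tenant is assigned to its cheapest site among the open ones.
{A, B, C, D}: P→A 6·23=138, Q→A 2·25=50, R→A 4·19=76, S→D 3·24=72, T→C 5·5=25, U→B 2·7=14. Service 375; fixed 167; total 542.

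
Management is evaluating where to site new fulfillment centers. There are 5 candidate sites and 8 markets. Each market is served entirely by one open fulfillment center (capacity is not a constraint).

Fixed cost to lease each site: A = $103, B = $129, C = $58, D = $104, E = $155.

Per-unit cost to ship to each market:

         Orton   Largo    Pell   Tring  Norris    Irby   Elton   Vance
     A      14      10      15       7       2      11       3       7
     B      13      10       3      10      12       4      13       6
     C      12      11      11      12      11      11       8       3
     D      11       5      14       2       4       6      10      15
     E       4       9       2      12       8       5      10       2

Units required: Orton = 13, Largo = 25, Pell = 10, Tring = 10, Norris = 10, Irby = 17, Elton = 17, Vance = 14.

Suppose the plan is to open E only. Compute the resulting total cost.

Total cost: 935

Each market is assigned to its cheapest site among the open ones.
{E}: Orton→E 4·13=52, Largo→E 9·25=225, Pell→E 2·10=20, Tring→E 12·10=120, Norris→E 8·10=80, Irby→E 5·17=85, Elton→E 10·17=170, Vance→E 2·14=28. Service 780; fixed 155; total 935.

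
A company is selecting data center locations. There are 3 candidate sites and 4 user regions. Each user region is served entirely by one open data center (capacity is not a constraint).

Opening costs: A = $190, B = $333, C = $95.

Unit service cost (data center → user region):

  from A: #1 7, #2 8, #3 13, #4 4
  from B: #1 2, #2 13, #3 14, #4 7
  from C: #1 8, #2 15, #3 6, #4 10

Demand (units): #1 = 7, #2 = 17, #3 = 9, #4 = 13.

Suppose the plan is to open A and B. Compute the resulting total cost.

Each user region is assigned to its cheapest site among the open ones.
{A, B}: #1→B 2·7=14, #2→A 8·17=136, #3→A 13·9=117, #4→A 4·13=52. Service 319; fixed 523; total 842.

Total cost: 842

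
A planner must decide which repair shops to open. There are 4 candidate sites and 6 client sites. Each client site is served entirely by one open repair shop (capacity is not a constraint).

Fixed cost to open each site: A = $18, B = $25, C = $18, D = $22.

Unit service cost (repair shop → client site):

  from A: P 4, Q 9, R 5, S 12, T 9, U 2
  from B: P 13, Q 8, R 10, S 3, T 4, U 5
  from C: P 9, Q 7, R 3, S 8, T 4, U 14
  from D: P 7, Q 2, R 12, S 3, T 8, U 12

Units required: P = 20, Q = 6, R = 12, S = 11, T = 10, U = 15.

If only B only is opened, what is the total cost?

Each client site is assigned to its cheapest site among the open ones.
{B}: P→B 13·20=260, Q→B 8·6=48, R→B 10·12=120, S→B 3·11=33, T→B 4·10=40, U→B 5·15=75. Service 576; fixed 25; total 601.

Total cost: 601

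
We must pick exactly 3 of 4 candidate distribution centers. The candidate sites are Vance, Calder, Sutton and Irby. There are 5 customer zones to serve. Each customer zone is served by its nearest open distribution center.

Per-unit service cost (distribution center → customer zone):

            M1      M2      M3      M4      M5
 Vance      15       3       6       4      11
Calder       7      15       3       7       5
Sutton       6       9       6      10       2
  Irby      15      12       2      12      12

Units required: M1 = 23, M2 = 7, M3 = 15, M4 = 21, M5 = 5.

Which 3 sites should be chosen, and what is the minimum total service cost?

With exactly 3 open, each customer zone uses its cheapest among the chosen.
{Vance, Sutton, Irby}: M1→Sutton 6·23=138, M2→Vance 3·7=21, M3→Irby 2·15=30, M4→Vance 4·21=84, M5→Sutton 2·5=10. Service cost 283.
{Vance, Calder, Sutton}: service cost 298
{Vance, Calder, Irby}: service cost 321
Among all 4 size-3 choices, {Vance, Sutton, Irby} is lowest.

Choose Vance, Sutton and Irby; total service cost 283.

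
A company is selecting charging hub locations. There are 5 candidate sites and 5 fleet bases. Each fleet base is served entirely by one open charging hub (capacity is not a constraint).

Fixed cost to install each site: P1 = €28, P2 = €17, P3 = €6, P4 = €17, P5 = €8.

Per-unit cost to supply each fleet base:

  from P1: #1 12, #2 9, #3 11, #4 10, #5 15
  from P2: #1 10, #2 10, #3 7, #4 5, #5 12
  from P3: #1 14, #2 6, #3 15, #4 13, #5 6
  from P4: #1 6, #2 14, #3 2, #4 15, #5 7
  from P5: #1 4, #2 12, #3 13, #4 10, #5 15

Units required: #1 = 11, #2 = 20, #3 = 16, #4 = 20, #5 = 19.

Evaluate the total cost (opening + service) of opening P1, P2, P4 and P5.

Total cost: 559

Each fleet base is assigned to its cheapest site among the open ones.
{P1, P2, P4, P5}: #1→P5 4·11=44, #2→P1 9·20=180, #3→P4 2·16=32, #4→P2 5·20=100, #5→P4 7·19=133. Service 489; fixed 70; total 559.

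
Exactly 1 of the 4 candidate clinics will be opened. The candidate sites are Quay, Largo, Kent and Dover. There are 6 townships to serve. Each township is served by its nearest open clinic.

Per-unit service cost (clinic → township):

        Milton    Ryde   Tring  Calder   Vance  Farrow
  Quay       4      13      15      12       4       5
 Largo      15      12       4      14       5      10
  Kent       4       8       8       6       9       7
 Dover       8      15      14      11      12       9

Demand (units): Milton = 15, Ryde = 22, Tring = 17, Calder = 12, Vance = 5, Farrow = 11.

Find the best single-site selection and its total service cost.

With exactly 1 open, each township uses its cheapest among the chosen.
{Kent}: Milton→Kent 4·15=60, Ryde→Kent 8·22=176, Tring→Kent 8·17=136, Calder→Kent 6·12=72, Vance→Kent 9·5=45, Farrow→Kent 7·11=77. Service cost 566.
{Quay}: service cost 820
{Largo}: service cost 860
Among all 4 size-1 choices, {Kent} is lowest.

Choose Kent only; total service cost 566.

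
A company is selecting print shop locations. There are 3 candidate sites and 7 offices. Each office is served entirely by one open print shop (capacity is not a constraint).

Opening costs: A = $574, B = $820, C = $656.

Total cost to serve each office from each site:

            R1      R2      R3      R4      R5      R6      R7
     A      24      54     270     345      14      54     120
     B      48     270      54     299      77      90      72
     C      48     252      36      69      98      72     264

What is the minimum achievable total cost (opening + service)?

For any fixed open set, each office goes to its cheapest open site; total = fixed + service.
{A}: R1→A 24, R2→A 54, R3→A 270, R4→A 345, R5→A 14, R6→A 54, R7→A 120. Service 881; fixed 574; total 1455.
{C}: R1→C 48, R2→C 252, R3→C 36, R4→C 69, R5→C 98, R6→C 72, R7→C 264. Service 839; fixed 656; total 1495.
{A, C}: service 371 + fixed 1230 = 1601
{A, B, C}: service 323 + fixed 2050 = 2373
No other subset beats 1455.

Minimum total cost: 1455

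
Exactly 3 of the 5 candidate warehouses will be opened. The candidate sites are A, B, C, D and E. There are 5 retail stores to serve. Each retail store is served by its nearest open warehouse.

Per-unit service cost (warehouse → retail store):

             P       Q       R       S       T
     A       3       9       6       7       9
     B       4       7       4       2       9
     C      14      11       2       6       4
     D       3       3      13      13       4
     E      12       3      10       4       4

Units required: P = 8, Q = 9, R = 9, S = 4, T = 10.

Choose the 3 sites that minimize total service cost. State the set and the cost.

Choose B, C and D; total service cost 117.

With exactly 3 open, each retail store uses its cheapest among the chosen.
{B, C, D}: P→D 3·8=24, Q→D 3·9=27, R→C 2·9=18, S→B 2·4=8, T→C 4·10=40. Service cost 117.
{A, C, E}: service cost 125
{B, C, E}: service cost 125
Among all 10 size-3 choices, {B, C, D} is lowest.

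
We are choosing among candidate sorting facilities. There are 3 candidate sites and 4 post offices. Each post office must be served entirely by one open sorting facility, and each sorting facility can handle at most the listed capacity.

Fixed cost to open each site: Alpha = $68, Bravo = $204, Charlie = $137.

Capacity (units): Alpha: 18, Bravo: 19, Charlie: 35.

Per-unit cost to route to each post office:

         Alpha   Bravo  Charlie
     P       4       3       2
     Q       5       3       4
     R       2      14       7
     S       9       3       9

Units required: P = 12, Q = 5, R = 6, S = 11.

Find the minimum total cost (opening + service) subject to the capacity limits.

Minimum total cost: 322

Open {Charlie}: P→Charlie 2·12=24, Q→Charlie 4·5=20, R→Charlie 7·6=42, S→Charlie 9·11=99.
Loads: Charlie carries 34/35. Service 185; fixed 137; total 322.
Next best feasible plan costs 360.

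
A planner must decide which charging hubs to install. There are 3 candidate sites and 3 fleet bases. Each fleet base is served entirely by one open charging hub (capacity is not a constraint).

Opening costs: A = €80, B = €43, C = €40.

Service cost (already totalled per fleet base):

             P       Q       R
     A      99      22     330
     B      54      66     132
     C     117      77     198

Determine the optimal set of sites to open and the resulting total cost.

For any fixed open set, each fleet base goes to its cheapest open site; total = fixed + service.
{B}: P→B 54, Q→B 66, R→B 132. Service 252; fixed 43; total 295.
{A, B}: service 208 + fixed 123 = 331
{B, C}: service 252 + fixed 83 = 335
{A, B, C}: service 208 + fixed 163 = 371
No other subset beats 295.

Open B only; minimum total cost 295.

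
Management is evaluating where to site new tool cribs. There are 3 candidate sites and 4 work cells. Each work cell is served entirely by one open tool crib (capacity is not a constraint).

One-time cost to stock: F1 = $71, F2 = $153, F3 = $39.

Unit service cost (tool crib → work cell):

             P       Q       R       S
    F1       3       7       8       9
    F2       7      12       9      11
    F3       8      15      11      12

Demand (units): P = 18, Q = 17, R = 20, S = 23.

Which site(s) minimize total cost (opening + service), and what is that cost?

Open F1 only; minimum total cost 611.

For any fixed open set, each work cell goes to its cheapest open site; total = fixed + service.
{F1}: P→F1 3·18=54, Q→F1 7·17=119, R→F1 8·20=160, S→F1 9·23=207. Service 540; fixed 71; total 611.
{F1, F3}: service 540 + fixed 110 = 650
{F1, F2}: service 540 + fixed 224 = 764
{F1, F2, F3}: service 540 + fixed 263 = 803
No other subset beats 611.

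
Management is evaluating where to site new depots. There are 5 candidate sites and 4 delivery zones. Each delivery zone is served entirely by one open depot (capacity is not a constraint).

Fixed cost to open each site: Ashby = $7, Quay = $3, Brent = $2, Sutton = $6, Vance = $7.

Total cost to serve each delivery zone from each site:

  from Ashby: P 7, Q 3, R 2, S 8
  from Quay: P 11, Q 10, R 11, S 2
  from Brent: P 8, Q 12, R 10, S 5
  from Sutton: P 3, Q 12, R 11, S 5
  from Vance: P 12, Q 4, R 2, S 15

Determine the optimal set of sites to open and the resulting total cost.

Open Ashby and Quay; minimum total cost 24.

For any fixed open set, each delivery zone goes to its cheapest open site; total = fixed + service.
{Ashby, Quay}: P→Ashby 7, Q→Ashby 3, R→Ashby 2, S→Quay 2. Service 14; fixed 10; total 24.
{Ashby, Quay, Brent}: P→Ashby 7, Q→Ashby 3, R→Ashby 2, S→Quay 2. Service 14; fixed 12; total 26.
{Ashby, Quay, Sutton}: P→Sutton 3, Q→Ashby 3, R→Ashby 2, S→Quay 2. Service 10; fixed 16; total 26.
{Ashby, Quay, Brent, Sutton, Vance}: service 10 + fixed 25 = 35
No other subset beats 24.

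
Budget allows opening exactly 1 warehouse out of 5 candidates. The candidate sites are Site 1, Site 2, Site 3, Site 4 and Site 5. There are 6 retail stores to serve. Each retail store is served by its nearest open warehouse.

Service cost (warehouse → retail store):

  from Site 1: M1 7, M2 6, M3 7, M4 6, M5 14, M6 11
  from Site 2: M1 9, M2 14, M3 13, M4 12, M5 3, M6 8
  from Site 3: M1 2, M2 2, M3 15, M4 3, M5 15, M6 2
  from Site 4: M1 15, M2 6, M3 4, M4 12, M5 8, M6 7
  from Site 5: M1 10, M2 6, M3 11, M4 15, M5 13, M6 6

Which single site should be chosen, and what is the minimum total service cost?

Choose Site 3 only; total service cost 39.

With exactly 1 open, each retail store uses its cheapest among the chosen.
{Site 3}: M1→Site 3 2, M2→Site 3 2, M3→Site 3 15, M4→Site 3 3, M5→Site 3 15, M6→Site 3 2. Service cost 39.
{Site 1}: service cost 51
{Site 4}: service cost 52
Among all 5 size-1 choices, {Site 3} is lowest.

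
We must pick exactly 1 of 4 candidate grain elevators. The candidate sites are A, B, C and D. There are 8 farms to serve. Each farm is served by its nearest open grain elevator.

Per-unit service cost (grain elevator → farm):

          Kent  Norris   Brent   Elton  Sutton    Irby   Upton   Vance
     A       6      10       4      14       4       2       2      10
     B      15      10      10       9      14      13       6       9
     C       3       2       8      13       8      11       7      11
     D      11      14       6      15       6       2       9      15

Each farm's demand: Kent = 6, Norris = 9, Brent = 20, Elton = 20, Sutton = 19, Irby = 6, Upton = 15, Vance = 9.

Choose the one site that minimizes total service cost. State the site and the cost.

Choose A only; total service cost 694.

With exactly 1 open, each farm uses its cheapest among the chosen.
{A}: Kent→A 6·6=36, Norris→A 10·9=90, Brent→A 4·20=80, Elton→A 14·20=280, Sutton→A 4·19=76, Irby→A 2·6=12, Upton→A 2·15=30, Vance→A 10·9=90. Service cost 694.
{C}: service cost 878
{D}: service cost 1008
Among all 4 size-1 choices, {A} is lowest.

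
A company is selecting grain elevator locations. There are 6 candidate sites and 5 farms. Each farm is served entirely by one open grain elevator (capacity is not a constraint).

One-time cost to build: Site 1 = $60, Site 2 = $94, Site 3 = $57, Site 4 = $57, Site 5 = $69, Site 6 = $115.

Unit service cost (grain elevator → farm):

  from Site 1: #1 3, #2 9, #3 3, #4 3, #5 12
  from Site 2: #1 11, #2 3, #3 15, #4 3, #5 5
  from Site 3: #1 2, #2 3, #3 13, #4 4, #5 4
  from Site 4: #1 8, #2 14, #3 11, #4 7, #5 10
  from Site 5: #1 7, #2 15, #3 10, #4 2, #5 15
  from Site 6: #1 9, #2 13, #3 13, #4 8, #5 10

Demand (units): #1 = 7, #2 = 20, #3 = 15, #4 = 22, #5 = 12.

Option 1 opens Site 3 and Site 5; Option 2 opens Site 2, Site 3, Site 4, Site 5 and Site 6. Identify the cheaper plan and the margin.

Option 1: {Site 3, Site 5}: #1→Site 3 2·7=14, #2→Site 3 3·20=60, #3→Site 5 10·15=150, #4→Site 5 2·22=44, #5→Site 3 4·12=48. Service 316; fixed 126; total 442.
Option 2: {Site 2, Site 3, Site 4, Site 5, Site 6}: #1→Site 3 2·7=14, #2→Site 2 3·20=60, #3→Site 5 10·15=150, #4→Site 5 2·22=44, #5→Site 3 4·12=48. Service 316; fixed 392; total 708.
Difference: |442 − 708| = 266.

Option 1 is cheaper by 266.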